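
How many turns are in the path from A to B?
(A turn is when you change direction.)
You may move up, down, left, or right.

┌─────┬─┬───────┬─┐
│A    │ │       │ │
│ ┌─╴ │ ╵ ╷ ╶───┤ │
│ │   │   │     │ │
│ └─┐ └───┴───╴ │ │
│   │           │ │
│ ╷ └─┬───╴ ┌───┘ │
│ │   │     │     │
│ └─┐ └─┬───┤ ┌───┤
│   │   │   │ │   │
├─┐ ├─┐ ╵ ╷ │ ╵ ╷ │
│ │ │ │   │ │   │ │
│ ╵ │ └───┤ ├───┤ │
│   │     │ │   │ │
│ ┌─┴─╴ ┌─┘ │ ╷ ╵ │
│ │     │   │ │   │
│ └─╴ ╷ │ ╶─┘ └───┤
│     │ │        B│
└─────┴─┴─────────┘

Directions: down, down, right, down, right, down, right, down, right, up, right, down, down, down, left, down, right, right, right, right
Number of turns: 13

Solution:

┌─────┬─┬───────┬─┐
│A    │ │       │ │
│ ┌─╴ │ ╵ ╷ ╶───┤ │
│↓│   │   │     │ │
│ └─┐ └───┴───╴ │ │
│↳ ↓│           │ │
│ ╷ └─┬───╴ ┌───┘ │
│ │↳ ↓│     │     │
│ └─┐ └─┬───┤ ┌───┤
│   │↳ ↓│↱ ↓│ │   │
├─┐ ├─┐ ╵ ╷ │ ╵ ╷ │
│ │ │ │↳ ↑│↓│   │ │
│ ╵ │ └───┤ ├───┤ │
│   │     │↓│   │ │
│ ┌─┴─╴ ┌─┘ │ ╷ ╵ │
│ │     │↓ ↲│ │   │
│ └─╴ ╷ │ ╶─┘ └───┤
│     │ │↳ → → → B│
└─────┴─┴─────────┘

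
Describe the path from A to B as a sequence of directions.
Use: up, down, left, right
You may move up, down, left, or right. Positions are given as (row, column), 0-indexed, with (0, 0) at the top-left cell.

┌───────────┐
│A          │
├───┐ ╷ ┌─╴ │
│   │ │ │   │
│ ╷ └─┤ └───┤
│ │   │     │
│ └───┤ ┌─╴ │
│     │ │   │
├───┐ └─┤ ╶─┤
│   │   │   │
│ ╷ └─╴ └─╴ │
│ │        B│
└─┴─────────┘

Finding the path and converting it to directions:
Path through cells: (0,0) → (0,1) → (0,2) → (0,3) → (1,3) → (2,3) → (2,4) → (2,5) → (3,5) → (3,4) → (4,4) → (4,5) → (5,5)
Directions: right, right, right, down, down, right, right, down, left, down, right, down

Solution:

┌───────────┐
│A → → ↓    │
├───┐ ╷ ┌─╴ │
│   │ │↓│   │
│ ╷ └─┤ └───┤
│ │   │↳ → ↓│
│ └───┤ ┌─╴ │
│     │ │↓ ↲│
├───┐ └─┤ ╶─┤
│   │   │↳ ↓│
│ ╷ └─╴ └─╴ │
│ │        B│
└─┴─────────┘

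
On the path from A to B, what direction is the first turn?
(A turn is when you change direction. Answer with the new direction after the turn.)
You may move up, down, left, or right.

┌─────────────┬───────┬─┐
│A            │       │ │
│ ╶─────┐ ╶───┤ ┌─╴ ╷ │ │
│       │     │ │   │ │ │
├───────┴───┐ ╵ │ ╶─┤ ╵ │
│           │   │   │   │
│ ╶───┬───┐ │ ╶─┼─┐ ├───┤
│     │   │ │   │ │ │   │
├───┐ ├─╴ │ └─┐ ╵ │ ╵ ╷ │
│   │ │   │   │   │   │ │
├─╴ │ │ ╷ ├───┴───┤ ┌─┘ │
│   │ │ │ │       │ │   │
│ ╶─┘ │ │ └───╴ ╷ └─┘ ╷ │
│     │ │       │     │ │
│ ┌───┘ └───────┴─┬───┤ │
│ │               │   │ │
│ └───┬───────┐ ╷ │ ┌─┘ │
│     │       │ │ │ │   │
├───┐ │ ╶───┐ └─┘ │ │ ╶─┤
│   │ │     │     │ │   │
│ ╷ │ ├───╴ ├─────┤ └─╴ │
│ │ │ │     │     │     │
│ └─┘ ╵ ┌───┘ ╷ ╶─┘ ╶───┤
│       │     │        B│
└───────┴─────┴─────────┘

Directions: right, right, right, right, down, right, right, down, right, up, up, right, right, down, left, down, right, down, down, right, up, right, down, down, down, down, down, left, down, right, down, left, left, down, right, right
First turn direction: down

Solution:

┌─────────────┬───────┬─┐
│A → → → ↓    │↱ → ↓  │ │
│ ╶─────┐ ╶───┤ ┌─╴ ╷ │ │
│       │↳ → ↓│↑│↓ ↲│ │ │
├───────┴───┐ ╵ │ ╶─┤ ╵ │
│           │↳ ↑│↳ ↓│   │
│ ╶───┬───┐ │ ╶─┼─┐ ├───┤
│     │   │ │   │ │↓│↱ ↓│
├───┐ ├─╴ │ └─┐ ╵ │ ╵ ╷ │
│   │ │   │   │   │↳ ↑│↓│
├─╴ │ │ ╷ ├───┴───┤ ┌─┘ │
│   │ │ │ │       │ │  ↓│
│ ╶─┘ │ │ └───╴ ╷ └─┘ ╷ │
│     │ │       │     │↓│
│ ┌───┘ └───────┴─┬───┤ │
│ │               │   │↓│
│ └───┬───────┐ ╷ │ ┌─┘ │
│     │       │ │ │ │↓ ↲│
├───┐ │ ╶───┐ └─┘ │ │ ╶─┤
│   │ │     │     │ │↳ ↓│
│ ╷ │ ├───╴ ├─────┤ └─╴ │
│ │ │ │     │     │↓ ← ↲│
│ └─┘ ╵ ┌───┘ ╷ ╶─┘ ╶───┤
│       │     │    ↳ → B│
└───────┴─────┴─────────┘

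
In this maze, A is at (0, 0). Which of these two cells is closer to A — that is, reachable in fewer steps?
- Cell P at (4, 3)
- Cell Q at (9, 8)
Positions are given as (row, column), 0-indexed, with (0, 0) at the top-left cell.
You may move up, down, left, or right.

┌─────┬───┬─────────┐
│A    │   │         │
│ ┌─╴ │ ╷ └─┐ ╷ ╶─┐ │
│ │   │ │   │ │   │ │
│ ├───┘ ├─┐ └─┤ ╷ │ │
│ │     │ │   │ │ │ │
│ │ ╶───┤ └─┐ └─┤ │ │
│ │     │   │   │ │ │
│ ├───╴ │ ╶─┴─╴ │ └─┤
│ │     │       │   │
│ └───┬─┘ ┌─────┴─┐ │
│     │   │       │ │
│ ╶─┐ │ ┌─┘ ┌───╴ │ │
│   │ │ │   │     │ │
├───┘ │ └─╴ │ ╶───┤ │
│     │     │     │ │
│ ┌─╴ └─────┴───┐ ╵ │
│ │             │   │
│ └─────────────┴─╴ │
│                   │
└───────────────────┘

Shortest path A → P at (4, 3): 61 steps
Shortest path A → Q at (9, 8): 21 steps

Q is closer (21 steps vs 61 steps).

Path to P:

┌─────┬───┬─────────┐
│A    │↓ ↰│         │
│ ┌─╴ │ ╷ └─┐ ╷ ╶─┐ │
│↓│   │↓│↑ ↰│ │   │ │
│ ├───┘ ├─┐ └─┤ ╷ │ │
│↓│↓ ← ↲│ │↑ ↰│ │ │ │
│ │ ╶───┤ └─┐ └─┤ │ │
│↓│↳ → ↓│   │↑ ↰│ │ │
│ ├───╴ │ ╶─┴─╴ │ └─┤
│↓│    P│↱ → → ↑│   │
│ └───┬─┘ ┌─────┴─┐ │
│↳ → ↓│↱ ↑│↓ ← ← ↰│ │
│ ╶─┐ │ ┌─┘ ┌───╴ │ │
│   │↓│↑│  ↓│↱ → ↑│ │
├───┘ │ └─╴ │ ╶───┤ │
│↓ ← ↲│↑ ← ↲│↑ ← ↰│ │
│ ┌─╴ └─────┴───┐ ╵ │
│↓│             │↑ ↰│
│ └─────────────┴─╴ │
│↳ → → → → → → → → ↑│
└───────────────────┘

Path to Q:

┌─────┬───┬─────────┐
│A    │   │         │
│ ┌─╴ │ ╷ └─┐ ╷ ╶─┐ │
│↓│   │ │   │ │   │ │
│ ├───┘ ├─┐ └─┤ ╷ │ │
│↓│     │ │   │ │ │ │
│ │ ╶───┤ └─┐ └─┤ │ │
│↓│     │   │   │ │ │
│ ├───╴ │ ╶─┴─╴ │ └─┤
│↓│     │       │   │
│ └───┬─┘ ┌─────┴─┐ │
│↳ → ↓│   │       │ │
│ ╶─┐ │ ┌─┘ ┌───╴ │ │
│   │↓│ │   │     │ │
├───┘ │ └─╴ │ ╶───┤ │
│↓ ← ↲│     │     │ │
│ ┌─╴ └─────┴───┐ ╵ │
│↓│             │   │
│ └─────────────┴─╴ │
│↳ → → → → → → → Q  │
└───────────────────┘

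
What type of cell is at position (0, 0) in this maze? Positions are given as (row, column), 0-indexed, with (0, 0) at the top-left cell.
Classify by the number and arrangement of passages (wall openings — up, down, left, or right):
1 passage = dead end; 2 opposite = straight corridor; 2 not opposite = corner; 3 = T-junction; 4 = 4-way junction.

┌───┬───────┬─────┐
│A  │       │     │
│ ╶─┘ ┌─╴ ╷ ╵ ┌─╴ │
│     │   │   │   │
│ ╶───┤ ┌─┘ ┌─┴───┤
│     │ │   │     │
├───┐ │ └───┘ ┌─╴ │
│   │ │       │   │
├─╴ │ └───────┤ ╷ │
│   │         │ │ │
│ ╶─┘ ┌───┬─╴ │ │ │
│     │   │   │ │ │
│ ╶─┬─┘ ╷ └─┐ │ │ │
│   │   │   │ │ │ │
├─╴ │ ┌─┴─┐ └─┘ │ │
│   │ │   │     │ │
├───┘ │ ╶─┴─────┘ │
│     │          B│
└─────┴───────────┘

Checking cell at (0, 0):
Number of passages: 2
Cell type: corner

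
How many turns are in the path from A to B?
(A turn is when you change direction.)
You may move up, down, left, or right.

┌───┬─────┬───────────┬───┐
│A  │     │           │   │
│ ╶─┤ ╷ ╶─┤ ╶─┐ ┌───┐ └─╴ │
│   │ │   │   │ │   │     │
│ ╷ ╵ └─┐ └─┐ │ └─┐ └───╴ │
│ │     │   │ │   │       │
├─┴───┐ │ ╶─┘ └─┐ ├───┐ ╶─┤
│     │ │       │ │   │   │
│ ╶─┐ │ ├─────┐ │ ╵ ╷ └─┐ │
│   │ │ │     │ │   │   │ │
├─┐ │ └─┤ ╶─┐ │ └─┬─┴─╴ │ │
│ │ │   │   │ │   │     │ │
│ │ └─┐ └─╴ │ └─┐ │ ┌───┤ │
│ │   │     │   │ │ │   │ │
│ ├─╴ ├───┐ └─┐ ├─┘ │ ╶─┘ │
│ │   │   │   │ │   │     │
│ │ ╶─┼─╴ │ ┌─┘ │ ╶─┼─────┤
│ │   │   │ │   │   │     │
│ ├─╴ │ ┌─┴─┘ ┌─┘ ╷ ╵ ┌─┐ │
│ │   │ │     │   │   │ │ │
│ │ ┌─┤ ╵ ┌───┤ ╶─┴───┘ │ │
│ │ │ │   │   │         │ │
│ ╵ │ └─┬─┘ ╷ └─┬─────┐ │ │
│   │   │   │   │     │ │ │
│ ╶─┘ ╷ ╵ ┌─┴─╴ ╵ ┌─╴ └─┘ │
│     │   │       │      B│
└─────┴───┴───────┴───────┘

Directions: down, right, down, right, up, up, right, down, right, down, down, right, right, up, up, left, up, right, right, down, down, right, down, down, right, up, right, down, right, down, left, left, down, down, left, down, right, down, right, up, right, right, down, down, down, down
Number of turns: 32

Solution:

┌───┬─────┬───────────┬───┐
│A  │↱ ↓  │↱ → ↓      │   │
│ ╶─┤ ╷ ╶─┤ ╶─┐ ┌───┐ └─╴ │
│↳ ↓│↑│↳ ↓│↑ ↰│↓│   │     │
│ ╷ ╵ └─┐ └─┐ │ └─┐ └───╴ │
│ │↳ ↑  │↓  │↑│↳ ↓│       │
├─┴───┐ │ ╶─┘ └─┐ ├───┐ ╶─┤
│     │ │↳ → ↑  │↓│↱ ↓│   │
│ ╶─┐ │ ├─────┐ │ ╵ ╷ └─┐ │
│   │ │ │     │ │↳ ↑│↳ ↓│ │
├─┐ │ └─┤ ╶─┐ │ └─┬─┴─╴ │ │
│ │ │   │   │ │   │↓ ← ↲│ │
│ │ └─┐ └─╴ │ └─┐ │ ┌───┤ │
│ │   │     │   │ │↓│   │ │
│ ├─╴ ├───┐ └─┐ ├─┘ │ ╶─┘ │
│ │   │   │   │ │↓ ↲│     │
│ │ ╶─┼─╴ │ ┌─┘ │ ╶─┼─────┤
│ │   │   │ │   │↳ ↓│↱ → ↓│
│ ├─╴ │ ┌─┴─┘ ┌─┘ ╷ ╵ ┌─┐ │
│ │   │ │     │   │↳ ↑│ │↓│
│ │ ┌─┤ ╵ ┌───┤ ╶─┴───┘ │ │
│ │ │ │   │   │         │↓│
│ ╵ │ └─┬─┘ ╷ └─┬─────┐ │ │
│   │   │   │   │     │ │↓│
│ ╶─┘ ╷ ╵ ┌─┴─╴ ╵ ┌─╴ └─┘ │
│     │   │       │      B│
└─────┴───┴───────┴───────┘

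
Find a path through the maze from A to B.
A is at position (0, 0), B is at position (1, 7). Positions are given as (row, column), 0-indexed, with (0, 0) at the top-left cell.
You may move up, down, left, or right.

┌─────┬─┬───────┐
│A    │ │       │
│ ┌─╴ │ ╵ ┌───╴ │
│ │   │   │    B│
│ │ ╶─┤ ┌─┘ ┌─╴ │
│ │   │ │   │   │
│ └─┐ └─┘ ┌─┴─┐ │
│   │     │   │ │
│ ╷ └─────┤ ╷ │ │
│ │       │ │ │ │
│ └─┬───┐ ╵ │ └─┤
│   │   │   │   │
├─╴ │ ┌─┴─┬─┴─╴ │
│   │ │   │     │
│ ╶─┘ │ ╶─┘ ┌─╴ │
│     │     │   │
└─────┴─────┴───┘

Finding the shortest path from (0, 0) to (1, 7):
Path length: 14 steps
Directions: right → right → down → left → down → right → down → right → right → up → right → up → right → right

Solution:

┌─────┬─┬───────┐
│A → ↓│ │       │
│ ┌─╴ │ ╵ ┌───╴ │
│ │↓ ↲│   │↱ → B│
│ │ ╶─┤ ┌─┘ ┌─╴ │
│ │↳ ↓│ │↱ ↑│   │
│ └─┐ └─┘ ┌─┴─┐ │
│   │↳ → ↑│   │ │
│ ╷ └─────┤ ╷ │ │
│ │       │ │ │ │
│ └─┬───┐ ╵ │ └─┤
│   │   │   │   │
├─╴ │ ┌─┴─┬─┴─╴ │
│   │ │   │     │
│ ╶─┘ │ ╶─┘ ┌─╴ │
│     │     │   │
└─────┴─────┴───┘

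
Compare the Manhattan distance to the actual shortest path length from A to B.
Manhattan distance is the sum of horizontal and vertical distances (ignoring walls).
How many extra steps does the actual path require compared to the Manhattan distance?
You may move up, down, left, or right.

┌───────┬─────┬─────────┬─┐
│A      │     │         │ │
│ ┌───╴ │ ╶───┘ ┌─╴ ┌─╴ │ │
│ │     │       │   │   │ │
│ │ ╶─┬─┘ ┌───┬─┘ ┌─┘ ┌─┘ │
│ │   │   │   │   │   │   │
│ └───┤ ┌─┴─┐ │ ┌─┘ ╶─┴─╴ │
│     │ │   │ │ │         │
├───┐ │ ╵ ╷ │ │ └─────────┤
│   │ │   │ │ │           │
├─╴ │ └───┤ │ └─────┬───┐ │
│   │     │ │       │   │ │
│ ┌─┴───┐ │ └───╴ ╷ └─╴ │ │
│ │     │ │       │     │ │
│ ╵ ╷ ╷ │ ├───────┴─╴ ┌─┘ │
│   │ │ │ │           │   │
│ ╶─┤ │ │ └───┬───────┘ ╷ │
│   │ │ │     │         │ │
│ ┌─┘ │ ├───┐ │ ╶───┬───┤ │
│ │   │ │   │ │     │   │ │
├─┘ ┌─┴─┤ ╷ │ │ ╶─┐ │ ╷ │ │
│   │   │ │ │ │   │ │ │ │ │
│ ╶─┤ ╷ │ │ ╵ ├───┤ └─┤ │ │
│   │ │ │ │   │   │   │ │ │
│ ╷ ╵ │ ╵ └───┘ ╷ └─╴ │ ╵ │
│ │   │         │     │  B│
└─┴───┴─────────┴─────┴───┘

Manhattan distance: |12 - 0| + |12 - 0| = 24
Actual path length: 50
Extra steps: 50 - 24 = 26

Solution:

┌───────┬─────┬─────────┬─┐
│A      │     │         │ │
│ ┌───╴ │ ╶───┘ ┌─╴ ┌─╴ │ │
│↓│     │       │   │   │ │
│ │ ╶─┬─┘ ┌───┬─┘ ┌─┘ ┌─┘ │
│↓│   │   │   │   │   │   │
│ └───┤ ┌─┴─┐ │ ┌─┘ ╶─┴─╴ │
│↳ → ↓│ │   │ │ │         │
├───┐ │ ╵ ╷ │ │ └─────────┤
│   │↓│   │ │ │           │
├─╴ │ └───┤ │ └─────┬───┐ │
│   │↳ → ↓│ │       │   │ │
│ ┌─┴───┐ │ └───╴ ╷ └─╴ │ │
│ │     │↓│       │     │ │
│ ╵ ╷ ╷ │ ├───────┴─╴ ┌─┘ │
│   │ │ │↓│           │↱ ↓│
│ ╶─┤ │ │ └───┬───────┘ ╷ │
│   │ │ │↳ → ↓│↱ → → → ↑│↓│
│ ┌─┘ │ ├───┐ │ ╶───┬───┤ │
│ │   │ │↓ ↰│↓│↑ ← ↰│   │↓│
├─┘ ┌─┴─┤ ╷ │ │ ╶─┐ │ ╷ │ │
│   │   │↓│↑│↓│   │↑│ │ │↓│
│ ╶─┤ ╷ │ │ ╵ ├───┤ └─┤ │ │
│   │ │ │↓│↑ ↲│↱ ↓│↑ ↰│ │↓│
│ ╷ ╵ │ ╵ └───┘ ╷ └─╴ │ ╵ │
│ │   │  ↳ → → ↑│↳ → ↑│  B│
└─┴───┴─────────┴─────┴───┘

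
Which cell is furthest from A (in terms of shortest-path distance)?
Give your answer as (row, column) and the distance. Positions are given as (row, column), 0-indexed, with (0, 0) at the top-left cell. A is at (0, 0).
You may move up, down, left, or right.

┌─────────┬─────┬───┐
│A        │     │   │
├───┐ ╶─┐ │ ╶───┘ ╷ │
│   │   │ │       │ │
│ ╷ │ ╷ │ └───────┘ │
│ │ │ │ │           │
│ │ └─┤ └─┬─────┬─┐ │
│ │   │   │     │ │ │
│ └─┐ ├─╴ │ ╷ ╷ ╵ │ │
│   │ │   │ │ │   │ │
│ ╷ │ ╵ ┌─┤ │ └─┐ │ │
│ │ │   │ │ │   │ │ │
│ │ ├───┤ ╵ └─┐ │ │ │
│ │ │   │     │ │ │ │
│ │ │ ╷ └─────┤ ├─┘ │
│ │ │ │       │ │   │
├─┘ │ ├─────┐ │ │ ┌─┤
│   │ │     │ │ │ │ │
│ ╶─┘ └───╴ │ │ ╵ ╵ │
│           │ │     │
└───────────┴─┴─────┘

Computing BFS distances from A to all cells:
Furthest cell: (9, 6)
Distance: 39 steps

Path from A to the furthest cell:

┌─────────┬─────┬───┐
│A → ↓    │     │   │
├───┐ ╶─┐ │ ╶───┘ ╷ │
│↓ ↰│↳ ↓│ │       │ │
│ ╷ │ ╷ │ └───────┘ │
│↓│↑│ │↓│           │
│ │ └─┤ └─┬─────┬─┐ │
│↓│↑ ↰│↳ ↓│     │ │ │
│ └─┐ ├─╴ │ ╷ ╷ ╵ │ │
│↳ ↓│↑│↓ ↲│ │ │   │ │
│ ╷ │ ╵ ┌─┤ │ └─┐ │ │
│ │↓│↑ ↲│ │ │   │ │ │
│ │ ├───┤ ╵ └─┐ │ │ │
│ │↓│↱ ↓│     │ │ │ │
│ │ │ ╷ └─────┤ ├─┘ │
│ │↓│↑│↳ → → ↓│ │   │
├─┘ │ ├─────┐ │ │ ┌─┤
│↓ ↲│↑│     │↓│ │ │ │
│ ╶─┘ └───╴ │ │ ╵ ╵ │
│↳ → ↑      │B│     │
└───────────┴─┴─────┘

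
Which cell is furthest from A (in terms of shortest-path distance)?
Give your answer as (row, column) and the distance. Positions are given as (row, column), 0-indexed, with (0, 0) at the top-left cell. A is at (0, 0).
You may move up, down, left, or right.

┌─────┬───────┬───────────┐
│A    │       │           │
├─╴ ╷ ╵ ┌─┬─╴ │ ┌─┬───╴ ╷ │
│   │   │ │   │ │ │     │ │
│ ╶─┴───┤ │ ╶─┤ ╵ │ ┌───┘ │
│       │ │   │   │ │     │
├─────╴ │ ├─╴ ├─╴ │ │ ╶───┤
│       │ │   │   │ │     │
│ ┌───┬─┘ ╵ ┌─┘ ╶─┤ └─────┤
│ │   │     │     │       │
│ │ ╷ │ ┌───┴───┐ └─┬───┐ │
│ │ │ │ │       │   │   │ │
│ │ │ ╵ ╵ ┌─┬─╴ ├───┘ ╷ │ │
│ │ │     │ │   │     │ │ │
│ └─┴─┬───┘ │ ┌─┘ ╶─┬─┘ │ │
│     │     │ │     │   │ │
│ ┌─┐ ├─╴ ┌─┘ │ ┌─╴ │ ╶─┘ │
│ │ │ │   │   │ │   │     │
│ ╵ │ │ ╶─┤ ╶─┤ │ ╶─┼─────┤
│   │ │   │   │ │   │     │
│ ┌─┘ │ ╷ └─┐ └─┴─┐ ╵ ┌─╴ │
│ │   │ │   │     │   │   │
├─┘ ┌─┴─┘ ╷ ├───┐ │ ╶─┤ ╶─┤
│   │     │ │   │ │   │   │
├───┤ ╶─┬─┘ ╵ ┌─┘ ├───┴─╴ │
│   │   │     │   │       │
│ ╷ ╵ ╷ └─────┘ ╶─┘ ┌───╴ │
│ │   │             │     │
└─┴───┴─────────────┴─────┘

Computing BFS distances from A to all cells:
Furthest cell: (5, 9)
Distance: 96 steps

Path from A to the furthest cell:

┌─────┬───────┬───────────┐
│A → ↓│↱ → → ↓│↓ ← ← ← ↰  │
├─╴ ╷ ╵ ┌─┬─╴ │ ┌─┬───╴ ╷ │
│   │↳ ↑│ │↓ ↲│↓│ │↱ → ↑│ │
│ ╶─┴───┤ │ ╶─┤ ╵ │ ┌───┘ │
│       │ │↳ ↓│↳ ↓│↑│     │
├─────╴ │ ├─╴ ├─╴ │ │ ╶───┤
│       │ │↓ ↲│↓ ↲│↑│     │
│ ┌───┬─┘ ╵ ┌─┘ ╶─┤ └─────┤
│ │   │↓ ← ↲│  ↳ ↓│↑ ← ← ↰│
│ │ ╷ │ ┌───┴───┐ └─┬───┐ │
│ │ │ │↓│↱ → → ↓│↳ B│↱ ↓│↑│
│ │ │ ╵ ╵ ┌─┬─╴ ├───┘ ╷ │ │
│ │ │  ↳ ↑│ │↓ ↲│↱ → ↑│↓│↑│
│ └─┴─┬───┘ │ ┌─┘ ╶─┬─┘ │ │
│     │     │↓│  ↑ ↰│↓ ↲│↑│
│ ┌─┐ ├─╴ ┌─┘ │ ┌─╴ │ ╶─┘ │
│ │ │ │   │↓ ↲│ │↱ ↑│↳ → ↑│
│ ╵ │ │ ╶─┤ ╶─┤ │ ╶─┼─────┤
│   │ │   │↳ ↓│ │↑ ↰│↓ ← ↰│
│ ┌─┘ │ ╷ └─┐ └─┴─┐ ╵ ┌─╴ │
│ │   │ │   │↳ → ↓│↑ ↲│↱ ↑│
├─┘ ┌─┴─┘ ╷ ├───┐ │ ╶─┤ ╶─┤
│   │     │ │   │↓│   │↑ ↰│
├───┤ ╶─┬─┘ ╵ ┌─┘ ├───┴─╴ │
│   │   │     │↓ ↲│↱ → → ↑│
│ ╷ ╵ ╷ └─────┘ ╶─┘ ┌───╴ │
│ │   │        ↳ → ↑│     │
└─┴───┴─────────────┴─────┘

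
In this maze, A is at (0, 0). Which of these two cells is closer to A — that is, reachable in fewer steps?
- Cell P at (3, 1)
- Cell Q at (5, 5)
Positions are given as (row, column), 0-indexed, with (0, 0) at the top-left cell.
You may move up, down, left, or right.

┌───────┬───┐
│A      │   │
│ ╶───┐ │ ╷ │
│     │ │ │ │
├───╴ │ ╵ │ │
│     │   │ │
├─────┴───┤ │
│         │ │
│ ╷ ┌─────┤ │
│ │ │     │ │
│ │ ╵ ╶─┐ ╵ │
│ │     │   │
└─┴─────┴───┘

Shortest path A → P at (3, 1): 22 steps
Shortest path A → Q at (5, 5): 14 steps

Q is closer (14 steps vs 22 steps).

Path to P:

┌───────┬───┐
│A → → ↓│↱ ↓│
│ ╶───┐ │ ╷ │
│     │↓│↑│↓│
├───╴ │ ╵ │ │
│     │↳ ↑│↓│
├─────┴───┤ │
│  P      │↓│
│ ╷ ┌─────┤ │
│ │↑│↓ ← ↰│↓│
│ │ ╵ ╶─┐ ╵ │
│ │↑ ↲  │↑ ↲│
└─┴─────┴───┘

Path to Q:

┌───────┬───┐
│A → → ↓│↱ ↓│
│ ╶───┐ │ ╷ │
│     │↓│↑│↓│
├───╴ │ ╵ │ │
│     │↳ ↑│↓│
├─────┴───┤ │
│         │↓│
│ ╷ ┌─────┤ │
│ │ │     │↓│
│ │ ╵ ╶─┐ ╵ │
│ │     │  Q│
└─┴─────┴───┘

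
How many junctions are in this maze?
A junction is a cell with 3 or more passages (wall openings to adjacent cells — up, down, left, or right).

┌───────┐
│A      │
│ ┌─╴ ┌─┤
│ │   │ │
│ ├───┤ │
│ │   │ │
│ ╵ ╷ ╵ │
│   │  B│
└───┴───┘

Checking each cell for number of passages:

Junctions found (3+ passages):
  (0, 2): 3 passages
Total junctions: 1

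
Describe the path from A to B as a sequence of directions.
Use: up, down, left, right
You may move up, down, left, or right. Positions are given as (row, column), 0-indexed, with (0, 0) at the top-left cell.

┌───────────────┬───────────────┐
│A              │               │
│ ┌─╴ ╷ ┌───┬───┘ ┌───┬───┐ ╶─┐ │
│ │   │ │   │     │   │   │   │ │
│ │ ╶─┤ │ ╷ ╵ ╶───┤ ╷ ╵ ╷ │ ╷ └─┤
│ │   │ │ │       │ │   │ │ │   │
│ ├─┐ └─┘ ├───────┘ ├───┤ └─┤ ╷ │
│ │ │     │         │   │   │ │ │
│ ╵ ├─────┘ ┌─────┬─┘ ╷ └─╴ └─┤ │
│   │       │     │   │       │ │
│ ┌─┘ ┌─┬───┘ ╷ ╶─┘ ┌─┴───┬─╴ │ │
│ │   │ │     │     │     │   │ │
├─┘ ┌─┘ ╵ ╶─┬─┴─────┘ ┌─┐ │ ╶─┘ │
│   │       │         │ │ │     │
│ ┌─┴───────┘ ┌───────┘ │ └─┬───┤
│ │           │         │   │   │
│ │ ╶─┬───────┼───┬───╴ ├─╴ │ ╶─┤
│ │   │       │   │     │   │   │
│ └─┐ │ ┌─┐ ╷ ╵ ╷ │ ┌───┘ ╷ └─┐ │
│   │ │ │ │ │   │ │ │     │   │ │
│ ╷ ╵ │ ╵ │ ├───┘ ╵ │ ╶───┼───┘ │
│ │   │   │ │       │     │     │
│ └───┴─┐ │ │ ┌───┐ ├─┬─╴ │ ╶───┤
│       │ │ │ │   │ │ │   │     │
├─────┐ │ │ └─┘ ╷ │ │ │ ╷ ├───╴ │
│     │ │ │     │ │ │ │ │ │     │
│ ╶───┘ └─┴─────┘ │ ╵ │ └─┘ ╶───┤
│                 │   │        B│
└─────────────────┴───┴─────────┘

Finding the path and converting it to directions:
Path through cells: (0,0) → (0,1) → (0,2) → (1,2) → (1,1) → (2,1) → (2,2) → (3,2) → (3,3) → (3,4) → (2,4) → (1,4) → (1,5) → (2,5) → (2,6) → (1,6) → (1,7) → (1,8) → (0,8) → (0,9) → (0,10) → (0,11) → (0,12) → (0,13) → (1,13) → (1,14) → (2,14) → (2,15) → (3,15) → (4,15) → (5,15) → (6,15) → (6,14) → (6,13) → (5,13) → (5,14) → (4,14) → (4,13) → (3,13) → (3,12) → (2,12) → (1,12) → (1,11) → (2,11) → (2,10) → (1,10) → (1,9) → (2,9) → (3,9) → (3,8) → (3,7) → (3,6) → (3,5) → (4,5) → (4,4) → (4,3) → (4,2) → (5,2) → (5,1) → (6,1) → (6,0) → (7,0) → (8,0) → (9,0) → (9,1) → (10,1) → (10,2) → (9,2) → (8,2) → (8,1) → (7,1) → (7,2) → (7,3) → (7,4) → (7,5) → (7,6) → (6,6) → (6,7) → (6,8) → (6,9) → (6,10) → (5,10) → (5,11) → (5,12) → (6,12) → (7,12) → (7,13) → (8,13) → (8,12) → (9,12) → (9,11) → (9,10) → (10,10) → (10,11) → (10,12) → (11,12) → (11,11) → (12,11) → (13,11) → (13,12) → (13,13) → (13,14) → (13,15)
Directions: right, right, down, left, down, right, down, right, right, up, up, right, down, right, up, right, right, up, right, right, right, right, right, down, right, down, right, down, down, down, down, left, left, up, right, up, left, up, left, up, up, left, down, left, up, left, down, down, left, left, left, left, down, left, left, left, down, left, down, left, down, down, down, right, down, right, up, up, left, up, right, right, right, right, right, up, right, right, right, right, up, right, right, down, down, right, down, left, down, left, left, down, right, right, down, left, down, down, right, right, right, right

Solution:

┌───────────────┬───────────────┐
│A → ↓          │↱ → → → → ↓    │
│ ┌─╴ ╷ ┌───┬───┘ ┌───┬───┐ ╶─┐ │
│ │↓ ↲│ │↱ ↓│↱ → ↑│↓ ↰│↓ ↰│↳ ↓│ │
│ │ ╶─┤ │ ╷ ╵ ╶───┤ ╷ ╵ ╷ │ ╷ └─┤
│ │↳ ↓│ │↑│↳ ↑    │↓│↑ ↲│↑│ │↳ ↓│
│ ├─┐ └─┘ ├───────┘ ├───┤ └─┤ ╷ │
│ │ │↳ → ↑│↓ ← ← ← ↲│   │↑ ↰│ │↓│
│ ╵ ├─────┘ ┌─────┬─┘ ╷ └─╴ └─┤ │
│   │↓ ← ← ↲│     │   │    ↑ ↰│↓│
│ ┌─┘ ┌─┬───┘ ╷ ╶─┘ ┌─┴───┬─╴ │ │
│ │↓ ↲│ │     │     │↱ → ↓│↱ ↑│↓│
├─┘ ┌─┘ ╵ ╶─┬─┴─────┘ ┌─┐ │ ╶─┘ │
│↓ ↲│       │↱ → → → ↑│ │↓│↑ ← ↲│
│ ┌─┴───────┘ ┌───────┘ │ └─┬───┤
│↓│↱ → → → → ↑│         │↳ ↓│   │
│ │ ╶─┬───────┼───┬───╴ ├─╴ │ ╶─┤
│↓│↑ ↰│       │   │     │↓ ↲│   │
│ └─┐ │ ┌─┐ ╷ ╵ ╷ │ ┌───┘ ╷ └─┐ │
│↳ ↓│↑│ │ │ │   │ │ │↓ ← ↲│   │ │
│ ╷ ╵ │ ╵ │ ├───┘ ╵ │ ╶───┼───┘ │
│ │↳ ↑│   │ │       │↳ → ↓│     │
│ └───┴─┐ │ │ ┌───┐ ├─┬─╴ │ ╶───┤
│       │ │ │ │   │ │ │↓ ↲│     │
├─────┐ │ │ └─┘ ╷ │ │ │ ╷ ├───╴ │
│     │ │ │     │ │ │ │↓│ │     │
│ ╶───┘ └─┴─────┘ │ ╵ │ └─┘ ╶───┤
│                 │   │↳ → → → B│
└─────────────────┴───┴─────────┘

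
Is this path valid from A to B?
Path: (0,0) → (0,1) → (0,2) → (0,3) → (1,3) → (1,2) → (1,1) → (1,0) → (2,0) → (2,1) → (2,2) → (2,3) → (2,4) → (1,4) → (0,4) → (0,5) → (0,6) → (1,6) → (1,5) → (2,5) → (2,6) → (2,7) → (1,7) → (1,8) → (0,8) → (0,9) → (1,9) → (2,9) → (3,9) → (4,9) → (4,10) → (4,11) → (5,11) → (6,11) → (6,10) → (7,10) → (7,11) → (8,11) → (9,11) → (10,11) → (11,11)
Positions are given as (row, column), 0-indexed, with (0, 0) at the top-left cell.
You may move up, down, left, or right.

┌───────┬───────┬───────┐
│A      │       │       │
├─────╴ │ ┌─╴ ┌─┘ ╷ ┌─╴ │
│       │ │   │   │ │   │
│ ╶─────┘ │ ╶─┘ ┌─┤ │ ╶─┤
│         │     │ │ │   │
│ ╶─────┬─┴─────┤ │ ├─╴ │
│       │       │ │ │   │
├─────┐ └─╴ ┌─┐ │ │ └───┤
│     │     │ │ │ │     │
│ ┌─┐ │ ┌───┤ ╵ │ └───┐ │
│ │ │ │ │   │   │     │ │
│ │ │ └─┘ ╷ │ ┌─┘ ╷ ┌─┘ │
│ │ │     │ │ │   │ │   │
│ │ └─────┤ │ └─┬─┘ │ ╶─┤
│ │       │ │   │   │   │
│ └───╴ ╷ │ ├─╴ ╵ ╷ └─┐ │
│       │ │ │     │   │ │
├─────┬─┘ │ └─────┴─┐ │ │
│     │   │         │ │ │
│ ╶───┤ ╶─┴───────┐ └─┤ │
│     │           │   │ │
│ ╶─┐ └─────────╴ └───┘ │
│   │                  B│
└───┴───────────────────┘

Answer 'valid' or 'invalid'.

Checking path validity:
Result: All consecutive moves are passable.

valid

Correct solution:

┌───────┬───────┬───────┐
│A → → ↓│↱ → ↓  │↱ ↓    │
├─────╴ │ ┌─╴ ┌─┘ ╷ ┌─╴ │
│↓ ← ← ↲│↑│↓ ↲│↱ ↑│↓│   │
│ ╶─────┘ │ ╶─┘ ┌─┤ │ ╶─┤
│↳ → → → ↑│↳ → ↑│ │↓│   │
│ ╶─────┬─┴─────┤ │ ├─╴ │
│       │       │ │↓│   │
├─────┐ └─╴ ┌─┐ │ │ └───┤
│     │     │ │ │ │↳ → ↓│
│ ┌─┐ │ ┌───┤ ╵ │ └───┐ │
│ │ │ │ │   │   │     │↓│
│ │ │ └─┘ ╷ │ ┌─┘ ╷ ┌─┘ │
│ │ │     │ │ │   │ │↓ ↲│
│ │ └─────┤ │ └─┬─┘ │ ╶─┤
│ │       │ │   │   │↳ ↓│
│ └───╴ ╷ │ ├─╴ ╵ ╷ └─┐ │
│       │ │ │     │   │↓│
├─────┬─┘ │ └─────┴─┐ │ │
│     │   │         │ │↓│
│ ╶───┤ ╶─┴───────┐ └─┤ │
│     │           │   │↓│
│ ╶─┐ └─────────╴ └───┘ │
│   │                  B│
└───┴───────────────────┘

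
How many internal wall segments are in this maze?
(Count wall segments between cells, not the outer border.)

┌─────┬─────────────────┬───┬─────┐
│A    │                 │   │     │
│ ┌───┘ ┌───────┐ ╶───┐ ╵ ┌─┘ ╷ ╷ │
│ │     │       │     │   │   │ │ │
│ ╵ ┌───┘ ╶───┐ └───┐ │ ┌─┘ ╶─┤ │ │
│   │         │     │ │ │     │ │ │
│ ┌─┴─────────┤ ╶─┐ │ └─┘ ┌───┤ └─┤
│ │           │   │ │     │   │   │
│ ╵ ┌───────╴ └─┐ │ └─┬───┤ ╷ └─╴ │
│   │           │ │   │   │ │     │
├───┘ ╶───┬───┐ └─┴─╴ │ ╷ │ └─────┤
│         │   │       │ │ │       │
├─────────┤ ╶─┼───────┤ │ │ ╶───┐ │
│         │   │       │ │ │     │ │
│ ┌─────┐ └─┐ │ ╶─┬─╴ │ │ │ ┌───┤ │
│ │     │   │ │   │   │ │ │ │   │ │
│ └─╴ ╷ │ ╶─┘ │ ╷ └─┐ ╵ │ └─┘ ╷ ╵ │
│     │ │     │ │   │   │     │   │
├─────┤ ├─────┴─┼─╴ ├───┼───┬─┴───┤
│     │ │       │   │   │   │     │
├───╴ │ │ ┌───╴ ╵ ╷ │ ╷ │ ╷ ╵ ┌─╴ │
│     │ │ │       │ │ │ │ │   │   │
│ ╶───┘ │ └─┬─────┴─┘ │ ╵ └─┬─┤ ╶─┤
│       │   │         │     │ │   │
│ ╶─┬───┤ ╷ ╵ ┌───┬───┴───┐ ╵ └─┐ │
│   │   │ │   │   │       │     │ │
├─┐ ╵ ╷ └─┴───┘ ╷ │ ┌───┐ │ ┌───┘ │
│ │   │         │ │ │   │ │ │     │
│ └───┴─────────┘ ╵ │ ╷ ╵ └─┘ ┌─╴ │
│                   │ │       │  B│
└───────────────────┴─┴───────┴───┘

Counting internal wall segments:
Total internal walls: 224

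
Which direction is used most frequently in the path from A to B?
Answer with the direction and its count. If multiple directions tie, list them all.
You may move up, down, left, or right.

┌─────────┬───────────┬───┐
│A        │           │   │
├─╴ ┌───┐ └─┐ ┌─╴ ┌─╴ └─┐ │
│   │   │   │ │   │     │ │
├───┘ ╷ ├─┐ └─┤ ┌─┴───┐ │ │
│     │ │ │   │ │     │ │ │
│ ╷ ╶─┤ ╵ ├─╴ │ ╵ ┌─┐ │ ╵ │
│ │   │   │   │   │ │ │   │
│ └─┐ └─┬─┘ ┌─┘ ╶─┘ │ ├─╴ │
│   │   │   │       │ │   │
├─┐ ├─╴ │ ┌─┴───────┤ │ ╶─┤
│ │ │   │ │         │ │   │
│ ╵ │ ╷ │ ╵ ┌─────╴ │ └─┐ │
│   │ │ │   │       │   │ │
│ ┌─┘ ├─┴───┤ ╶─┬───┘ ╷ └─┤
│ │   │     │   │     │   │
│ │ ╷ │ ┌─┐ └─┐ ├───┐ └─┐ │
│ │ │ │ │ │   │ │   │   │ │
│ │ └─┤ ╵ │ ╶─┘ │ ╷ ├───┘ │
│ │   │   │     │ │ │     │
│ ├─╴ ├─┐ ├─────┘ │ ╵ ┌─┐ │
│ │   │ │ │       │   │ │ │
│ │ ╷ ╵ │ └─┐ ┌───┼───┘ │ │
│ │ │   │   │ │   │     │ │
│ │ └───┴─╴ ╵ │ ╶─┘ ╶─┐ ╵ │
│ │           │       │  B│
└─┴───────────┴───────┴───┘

Directions: right, right, right, right, down, right, down, right, down, left, down, left, down, down, right, up, right, right, right, right, down, left, left, left, down, right, down, down, left, left, up, up, left, left, down, down, right, down, down, right, down, right, up, up, right, right, up, up, right, down, down, right, up, right, right, down, down, down
Counts: {'right': 21, 'down': 20, 'left': 9, 'up': 8}
Most common: right (21 times)

Solution:

┌─────────┬───────────┬───┐
│A → → → ↓│           │   │
├─╴ ┌───┐ └─┐ ┌─╴ ┌─╴ └─┐ │
│   │   │↳ ↓│ │   │     │ │
├───┘ ╷ ├─┐ └─┤ ┌─┴───┐ │ │
│     │ │ │↳ ↓│ │     │ │ │
│ ╷ ╶─┤ ╵ ├─╴ │ ╵ ┌─┐ │ ╵ │
│ │   │   │↓ ↲│   │ │ │   │
│ └─┐ └─┬─┘ ┌─┘ ╶─┘ │ ├─╴ │
│   │   │↓ ↲│       │ │   │
├─┐ ├─╴ │ ┌─┴───────┤ │ ╶─┤
│ │ │   │↓│↱ → → → ↓│ │   │
│ ╵ │ ╷ │ ╵ ┌─────╴ │ └─┐ │
│   │ │ │↳ ↑│↓ ← ← ↲│   │ │
│ ┌─┘ ├─┴───┤ ╶─┬───┘ ╷ └─┤
│ │   │↓ ← ↰│↳ ↓│     │   │
│ │ ╷ │ ┌─┐ └─┐ ├───┐ └─┐ │
│ │ │ │↓│ │↑  │↓│↱ ↓│   │ │
│ │ └─┤ ╵ │ ╶─┘ │ ╷ ├───┘ │
│ │   │↳ ↓│↑ ← ↲│↑│↓│↱ → ↓│
│ ├─╴ ├─┐ ├─────┘ │ ╵ ┌─┐ │
│ │   │ │↓│  ↱ → ↑│↳ ↑│ │↓│
│ │ ╷ ╵ │ └─┐ ┌───┼───┘ │ │
│ │ │   │↳ ↓│↑│   │     │↓│
│ │ └───┴─╴ ╵ │ ╶─┘ ╶─┐ ╵ │
│ │        ↳ ↑│       │  B│
└─┴───────────┴───────┴───┘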